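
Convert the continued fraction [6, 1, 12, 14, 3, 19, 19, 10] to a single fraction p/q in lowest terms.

14401346/2080071

Using pₖ = aₖpₖ₋₁ + pₖ₋₂ and qₖ = aₖqₖ₋₁ + qₖ₋₂:
  k=0: a=6, p=6, q=1
  k=1: a=1, p=7, q=1
  k=2: a=12, p=90, q=13
  k=3: a=14, p=1267, q=183
  k=4: a=3, p=3891, q=562
  k=5: a=19, p=75196, q=10861
  k=6: a=19, p=1432615, q=206921
  k=7: a=10, p=14401346, q=2080071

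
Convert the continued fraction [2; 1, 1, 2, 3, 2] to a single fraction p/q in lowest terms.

101/39

Fold from the inside: start with 2/1.
  3 + 1/2 = 7/2
  2 + 2/7 = 16/7
  1 + 7/16 = 23/16
  1 + 16/23 = 39/23
  2 + 23/39 = 101/39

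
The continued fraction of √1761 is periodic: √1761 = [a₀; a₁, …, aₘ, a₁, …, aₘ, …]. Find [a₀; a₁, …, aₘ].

[41; 1, 26, 1, 82]

a₀ = ⌊√1761⌋ = 41.
With m₀=0, d₀=1 and mₖ₊₁ = dₖaₖ − mₖ, dₖ₊₁ = (n − mₖ₊₁²)/dₖ, aₖ₊₁ = ⌊(a₀+mₖ₊₁)/dₖ₊₁⌋:
  k=1: m=41, d=80, a=1
  k=2: m=39, d=3, a=26
  k=3: m=39, d=80, a=1
  k=4: m=41, d=1, a=82
d=1 and a=2a₀=82 at k=4, so the next step gives (m, d) = (41, 80) again — its k=1 value — and the period has length 4.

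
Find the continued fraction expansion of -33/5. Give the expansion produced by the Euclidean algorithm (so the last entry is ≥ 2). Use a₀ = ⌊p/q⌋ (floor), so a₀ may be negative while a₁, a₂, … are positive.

-33 = -7×5 + 2
5 = 2×2 + 1
2 = 2×1 + 0  (stop)
So -33/5 = [-7; 2, 2].

[-7; 2, 2]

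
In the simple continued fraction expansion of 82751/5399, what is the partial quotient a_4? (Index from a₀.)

82751 = 15·5399 + 1766   →  a_0 = 15
5399 = 3·1766 + 101   →  a_1 = 3
1766 = 17·101 + 49   →  a_2 = 17
101 = 2·49 + 3   →  a_3 = 2
49 = 16·3 + 1   →  a_4 = 16

16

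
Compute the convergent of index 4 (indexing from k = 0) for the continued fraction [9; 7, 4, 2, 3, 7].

2047/224

Using pₖ = aₖpₖ₋₁ + pₖ₋₂, qₖ = aₖqₖ₋₁ + qₖ₋₂ (with p₋₁=1, p₋₂=0, q₋₁=0, q₋₂=1):
  k=0: a=9, p=9, q=1
  k=1: a=7, p=64, q=7
  k=2: a=4, p=265, q=29
  k=3: a=2, p=594, q=65
  k=4: a=3, p=2047, q=224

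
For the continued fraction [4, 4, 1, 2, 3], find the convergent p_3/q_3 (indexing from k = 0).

Using pₖ = aₖpₖ₋₁ + pₖ₋₂, qₖ = aₖqₖ₋₁ + qₖ₋₂ (with p₋₁=1, p₋₂=0, q₋₁=0, q₋₂=1):
  k=0: a=4, p=4, q=1
  k=1: a=4, p=17, q=4
  k=2: a=1, p=21, q=5
  k=3: a=2, p=59, q=14

59/14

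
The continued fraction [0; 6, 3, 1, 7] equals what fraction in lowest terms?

Using pₖ = aₖpₖ₋₁ + pₖ₋₂ and qₖ = aₖqₖ₋₁ + qₖ₋₂:
  k=0: a=0, p=0, q=1
  k=1: a=6, p=1, q=6
  k=2: a=3, p=3, q=19
  k=3: a=1, p=4, q=25
  k=4: a=7, p=31, q=194

31/194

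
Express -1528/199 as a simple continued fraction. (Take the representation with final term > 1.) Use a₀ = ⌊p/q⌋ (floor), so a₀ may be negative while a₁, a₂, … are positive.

[-8; 3, 9, 7]

-1528 = -8*199 + 64
199 = 3*64 + 7
64 = 9*7 + 1
7 = 7*1 + 0  (stop)
So -1528/199 = [-8; 3, 9, 7].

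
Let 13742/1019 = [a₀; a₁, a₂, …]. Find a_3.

13742 = 13·1019 + 495   →  a_0 = 13
1019 = 2·495 + 29   →  a_1 = 2
495 = 17·29 + 2   →  a_2 = 17
29 = 14·2 + 1   →  a_3 = 14

14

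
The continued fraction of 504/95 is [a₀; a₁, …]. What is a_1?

3

504 = 5·95 + 29   →  a_0 = 5
95 = 3·29 + 8   →  a_1 = 3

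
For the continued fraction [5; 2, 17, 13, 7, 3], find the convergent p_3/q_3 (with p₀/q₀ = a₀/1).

Using pₖ = aₖpₖ₋₁ + pₖ₋₂, qₖ = aₖqₖ₋₁ + qₖ₋₂ (with p₋₁=1, p₋₂=0, q₋₁=0, q₋₂=1):
  k=0: a=5, p=5, q=1
  k=1: a=2, p=11, q=2
  k=2: a=17, p=192, q=35
  k=3: a=13, p=2507, q=457

2507/457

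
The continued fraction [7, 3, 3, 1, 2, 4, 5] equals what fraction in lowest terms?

5998/821

Fold from the inside: start with 5/1.
  4 + 1/5 = 21/5
  2 + 5/21 = 47/21
  1 + 21/47 = 68/47
  3 + 47/68 = 251/68
  3 + 68/251 = 821/251
  7 + 251/821 = 5998/821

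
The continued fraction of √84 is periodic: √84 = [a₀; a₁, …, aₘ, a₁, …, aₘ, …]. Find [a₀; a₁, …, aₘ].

a₀ = ⌊√84⌋ = 9.
With m₀=0, d₀=1 and mₖ₊₁ = dₖaₖ − mₖ, dₖ₊₁ = (n − mₖ₊₁²)/dₖ, aₖ₊₁ = ⌊(a₀+mₖ₊₁)/dₖ₊₁⌋:
  k=1: m=9, d=3, a=6
  k=2: m=9, d=1, a=18
d=1 and a=2a₀=18 at k=2, so the next step gives (m, d) = (9, 3) again — its k=1 value — and the period has length 2.

[9; 6, 18]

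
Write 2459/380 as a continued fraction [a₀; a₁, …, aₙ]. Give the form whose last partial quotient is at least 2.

2459 = 6×380 + 179
380 = 2×179 + 22
179 = 8×22 + 3
22 = 7×3 + 1
3 = 3×1 + 0  (stop)
So 2459/380 = [6; 2, 8, 7, 3].

[6; 2, 8, 7, 3]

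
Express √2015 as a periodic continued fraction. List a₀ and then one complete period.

[44; 1, 7, 1, 88]

a₀ = ⌊√2015⌋ = 44.
With m₀=0, d₀=1 and mₖ₊₁ = dₖaₖ − mₖ, dₖ₊₁ = (n − mₖ₊₁²)/dₖ, aₖ₊₁ = ⌊(a₀+mₖ₊₁)/dₖ₊₁⌋:
  k=1: m=44, d=79, a=1
  k=2: m=35, d=10, a=7
  k=3: m=35, d=79, a=1
  k=4: m=44, d=1, a=88
d=1 and a=2a₀=88 at k=4, so the next step gives (m, d) = (44, 79) again — its k=1 value — and the period has length 4.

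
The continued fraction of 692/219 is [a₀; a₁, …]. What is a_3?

692 = 3·219 + 35   →  a_0 = 3
219 = 6·35 + 9   →  a_1 = 6
35 = 3·9 + 8   →  a_2 = 3
9 = 1·8 + 1   →  a_3 = 1

1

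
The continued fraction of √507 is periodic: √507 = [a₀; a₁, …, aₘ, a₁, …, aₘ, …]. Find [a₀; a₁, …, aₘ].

[22; 1, 1, 14, 1, 1, 44]

a₀ = ⌊√507⌋ = 22.
With m₀=0, d₀=1 and mₖ₊₁ = dₖaₖ − mₖ, dₖ₊₁ = (n − mₖ₊₁²)/dₖ, aₖ₊₁ = ⌊(a₀+mₖ₊₁)/dₖ₊₁⌋:
  k=1: m=22, d=23, a=1
  k=2: m=1, d=22, a=1
  k=3: m=21, d=3, a=14
  k=4: m=21, d=22, a=1
  k=5: m=1, d=23, a=1
  k=6: m=22, d=1, a=44
d=1 and a=2a₀=44 at k=6, so the next step gives (m, d) = (22, 23) again — its k=1 value — and the period has length 6.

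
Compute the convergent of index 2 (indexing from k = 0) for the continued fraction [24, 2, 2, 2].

Using pₖ = aₖpₖ₋₁ + pₖ₋₂, qₖ = aₖqₖ₋₁ + qₖ₋₂ (with p₋₁=1, p₋₂=0, q₋₁=0, q₋₂=1):
  k=0: a=24, p=24, q=1
  k=1: a=2, p=49, q=2
  k=2: a=2, p=122, q=5

122/5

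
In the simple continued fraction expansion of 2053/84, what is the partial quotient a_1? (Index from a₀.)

2053 = 24·84 + 37   →  a_0 = 24
84 = 2·37 + 10   →  a_1 = 2

2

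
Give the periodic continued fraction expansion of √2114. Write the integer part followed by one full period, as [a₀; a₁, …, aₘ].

a₀ = ⌊√2114⌋ = 45.

[45; 1, 44, 1, 90]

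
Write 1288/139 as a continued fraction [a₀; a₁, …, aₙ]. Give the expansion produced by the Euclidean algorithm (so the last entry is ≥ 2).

1288 = 9×139 + 37
139 = 3×37 + 28
37 = 1×28 + 9
28 = 3×9 + 1
9 = 9×1 + 0  (stop)
So 1288/139 = [9; 3, 1, 3, 9].

[9; 3, 1, 3, 9]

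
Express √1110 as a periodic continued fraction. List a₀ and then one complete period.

a₀ = ⌊√1110⌋ = 33.
With m₀=0, d₀=1 and mₖ₊₁ = dₖaₖ − mₖ, dₖ₊₁ = (n − mₖ₊₁²)/dₖ, aₖ₊₁ = ⌊(a₀+mₖ₊₁)/dₖ₊₁⌋:
  k=1: m=33, d=21, a=3
  k=2: m=30, d=10, a=6
  k=3: m=30, d=21, a=3
  k=4: m=33, d=1, a=66
d=1 and a=2a₀=66 at k=4, so the next step gives (m, d) = (33, 21) again — its k=1 value — and the period has length 4.

[33; 3, 6, 3, 66]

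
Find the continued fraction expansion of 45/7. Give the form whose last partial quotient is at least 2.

[6; 2, 3]

45 = 6×7 + 3
7 = 2×3 + 1
3 = 3×1 + 0  (stop)
So 45/7 = [6; 2, 3].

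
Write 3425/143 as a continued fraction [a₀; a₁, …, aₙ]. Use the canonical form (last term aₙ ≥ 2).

3425 = 23*143 + 136
143 = 1*136 + 7
136 = 19*7 + 3
7 = 2*3 + 1
3 = 3*1 + 0  (stop)
So 3425/143 = [23; 1, 19, 2, 3].

[23; 1, 19, 2, 3]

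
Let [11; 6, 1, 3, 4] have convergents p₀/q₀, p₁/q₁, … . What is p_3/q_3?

301/27

Using pₖ = aₖpₖ₋₁ + pₖ₋₂, qₖ = aₖqₖ₋₁ + qₖ₋₂ (with p₋₁=1, p₋₂=0, q₋₁=0, q₋₂=1):
  k=0: a=11, p=11, q=1
  k=1: a=6, p=67, q=6
  k=2: a=1, p=78, q=7
  k=3: a=3, p=301, q=27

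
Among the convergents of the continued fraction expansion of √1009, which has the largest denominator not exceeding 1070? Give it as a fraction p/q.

33893/1067

√1009 = [31; 1, 3, 3, 1, 62, …] (period length 5).
Convergents:
  p_0/q_0 = 31/1
  p_1/q_1 = 32/1
  p_2/q_2 = 127/4
  p_3/q_3 = 413/13
  p_4/q_4 = 540/17
  p_5/q_5 = 33893/1067
  p_6/q_6 = 34433/1084
q_5 = 1067 ≤ 1070 < 1084 = q_6, so the answer is 33893/1067.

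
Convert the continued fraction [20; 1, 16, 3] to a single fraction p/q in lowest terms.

Fold from the inside: start with 3/1.
  16 + 1/3 = 49/3
  1 + 3/49 = 52/49
  20 + 49/52 = 1089/52

1089/52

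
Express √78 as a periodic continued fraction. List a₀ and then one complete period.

a₀ = ⌊√78⌋ = 8.
With m₀=0, d₀=1 and mₖ₊₁ = dₖaₖ − mₖ, dₖ₊₁ = (n − mₖ₊₁²)/dₖ, aₖ₊₁ = ⌊(a₀+mₖ₊₁)/dₖ₊₁⌋:
  k=1: m=8, d=14, a=1
  k=2: m=6, d=3, a=4
  k=3: m=6, d=14, a=1
  k=4: m=8, d=1, a=16
d=1 and a=2a₀=16 at k=4, so the next step gives (m, d) = (8, 14) again — its k=1 value — and the period has length 4.

[8; 1, 4, 1, 16]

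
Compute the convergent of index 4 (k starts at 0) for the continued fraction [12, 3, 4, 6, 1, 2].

Using pₖ = aₖpₖ₋₁ + pₖ₋₂, qₖ = aₖqₖ₋₁ + qₖ₋₂ (with p₋₁=1, p₋₂=0, q₋₁=0, q₋₂=1):
  k=0: a=12, p=12, q=1
  k=1: a=3, p=37, q=3
  k=2: a=4, p=160, q=13
  k=3: a=6, p=997, q=81
  k=4: a=1, p=1157, q=94

1157/94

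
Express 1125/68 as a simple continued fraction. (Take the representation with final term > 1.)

1125 = 16*68 + 37
68 = 1*37 + 31
37 = 1*31 + 6
31 = 5*6 + 1
6 = 6*1 + 0  (stop)
So 1125/68 = [16; 1, 1, 5, 6].

[16; 1, 1, 5, 6]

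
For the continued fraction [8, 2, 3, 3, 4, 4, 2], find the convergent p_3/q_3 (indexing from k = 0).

Using pₖ = aₖpₖ₋₁ + pₖ₋₂, qₖ = aₖqₖ₋₁ + qₖ₋₂ (with p₋₁=1, p₋₂=0, q₋₁=0, q₋₂=1):
  k=0: a=8, p=8, q=1
  k=1: a=2, p=17, q=2
  k=2: a=3, p=59, q=7
  k=3: a=3, p=194, q=23

194/23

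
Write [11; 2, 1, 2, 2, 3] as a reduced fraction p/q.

739/65

Fold from the inside: start with 3/1.
  2 + 1/3 = 7/3
  2 + 3/7 = 17/7
  1 + 7/17 = 24/17
  2 + 17/24 = 65/24
  11 + 24/65 = 739/65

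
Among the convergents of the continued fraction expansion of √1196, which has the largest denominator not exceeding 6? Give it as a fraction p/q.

173/5

√1196 = [34; 1, 1, 2, 1, 1, 68, …] (period length 6).
Convergents:
  p_0/q_0 = 34/1
  p_1/q_1 = 35/1
  p_2/q_2 = 69/2
  p_3/q_3 = 173/5
  p_4/q_4 = 242/7
q_3 = 5 ≤ 6 < 7 = q_4, so the answer is 173/5.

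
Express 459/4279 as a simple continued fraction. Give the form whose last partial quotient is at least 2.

459 = 0·4279 + 459
4279 = 9·459 + 148
459 = 3·148 + 15
148 = 9·15 + 13
15 = 1·13 + 2
13 = 6·2 + 1
2 = 2·1 + 0  (stop)
So 459/4279 = [0; 9, 3, 9, 1, 6, 2].

[0; 9, 3, 9, 1, 6, 2]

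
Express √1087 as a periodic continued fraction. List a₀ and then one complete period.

a₀ = ⌊√1087⌋ = 32.

[32; 1, 31, 1, 64]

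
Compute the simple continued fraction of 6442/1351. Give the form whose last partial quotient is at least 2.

[4; 1, 3, 3, 6, 5, 3]

6442 = 4*1351 + 1038
1351 = 1*1038 + 313
1038 = 3*313 + 99
313 = 3*99 + 16
99 = 6*16 + 3
16 = 5*3 + 1
3 = 3*1 + 0  (stop)
So 6442/1351 = [4; 1, 3, 3, 6, 5, 3].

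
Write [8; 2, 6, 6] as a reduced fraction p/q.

677/80

Fold from the inside: start with 6/1.
  6 + 1/6 = 37/6
  2 + 6/37 = 80/37
  8 + 37/80 = 677/80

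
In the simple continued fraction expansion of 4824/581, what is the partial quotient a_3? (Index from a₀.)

4824 = 8·581 + 176   →  a_0 = 8
581 = 3·176 + 53   →  a_1 = 3
176 = 3·53 + 17   →  a_2 = 3
53 = 3·17 + 2   →  a_3 = 3

3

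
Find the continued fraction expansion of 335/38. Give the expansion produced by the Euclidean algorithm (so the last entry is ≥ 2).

[8; 1, 4, 2, 3]

335 = 8×38 + 31
38 = 1×31 + 7
31 = 4×7 + 3
7 = 2×3 + 1
3 = 3×1 + 0  (stop)
So 335/38 = [8; 1, 4, 2, 3].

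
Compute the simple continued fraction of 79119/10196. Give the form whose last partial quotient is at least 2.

79119 = 7·10196 + 7747
10196 = 1·7747 + 2449
7747 = 3·2449 + 400
2449 = 6·400 + 49
400 = 8·49 + 8
49 = 6·8 + 1
8 = 8·1 + 0  (stop)
So 79119/10196 = [7; 1, 3, 6, 8, 6, 8].

[7; 1, 3, 6, 8, 6, 8]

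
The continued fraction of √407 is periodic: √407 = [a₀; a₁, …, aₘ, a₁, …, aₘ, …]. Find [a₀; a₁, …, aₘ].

[20; 5, 1, 2, 1, 5, 40]

a₀ = ⌊√407⌋ = 20.
With m₀=0, d₀=1 and mₖ₊₁ = dₖaₖ − mₖ, dₖ₊₁ = (n − mₖ₊₁²)/dₖ, aₖ₊₁ = ⌊(a₀+mₖ₊₁)/dₖ₊₁⌋:
  k=1: m=20, d=7, a=5
  k=2: m=15, d=26, a=1
  k=3: m=11, d=11, a=2
  k=4: m=11, d=26, a=1
  k=5: m=15, d=7, a=5
  k=6: m=20, d=1, a=40
d=1 and a=2a₀=40 at k=6, so the next step gives (m, d) = (20, 7) again — its k=1 value — and the period has length 6.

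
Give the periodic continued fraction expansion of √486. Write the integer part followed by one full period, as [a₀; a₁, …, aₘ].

[22; 22, 44]

a₀ = ⌊√486⌋ = 22.
With m₀=0, d₀=1 and mₖ₊₁ = dₖaₖ − mₖ, dₖ₊₁ = (n − mₖ₊₁²)/dₖ, aₖ₊₁ = ⌊(a₀+mₖ₊₁)/dₖ₊₁⌋:
  k=1: m=22, d=2, a=22
  k=2: m=22, d=1, a=44
d=1 and a=2a₀=44 at k=2, so the next step gives (m, d) = (22, 2) again — its k=1 value — and the period has length 2.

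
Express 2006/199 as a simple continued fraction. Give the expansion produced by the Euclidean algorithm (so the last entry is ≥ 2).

[10; 12, 2, 3, 2]

2006 = 10*199 + 16
199 = 12*16 + 7
16 = 2*7 + 2
7 = 3*2 + 1
2 = 2*1 + 0  (stop)
So 2006/199 = [10; 12, 2, 3, 2].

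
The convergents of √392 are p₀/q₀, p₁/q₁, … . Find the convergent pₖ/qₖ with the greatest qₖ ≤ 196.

3841/194

√392 = [19; 1, 3, 1, 38, …] (period length 4).
Convergents:
  p_0/q_0 = 19/1
  p_1/q_1 = 20/1
  p_2/q_2 = 79/4
  p_3/q_3 = 99/5
  p_4/q_4 = 3841/194
  p_5/q_5 = 3940/199
q_4 = 194 ≤ 196 < 199 = q_5, so the answer is 3841/194.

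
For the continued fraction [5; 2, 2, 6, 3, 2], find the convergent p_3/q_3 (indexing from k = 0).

173/32

Using pₖ = aₖpₖ₋₁ + pₖ₋₂, qₖ = aₖqₖ₋₁ + qₖ₋₂ (with p₋₁=1, p₋₂=0, q₋₁=0, q₋₂=1):
  k=0: a=5, p=5, q=1
  k=1: a=2, p=11, q=2
  k=2: a=2, p=27, q=5
  k=3: a=6, p=173, q=32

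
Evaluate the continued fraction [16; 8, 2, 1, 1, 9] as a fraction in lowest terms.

Fold from the inside: start with 9/1.
  1 + 1/9 = 10/9
  1 + 9/10 = 19/10
  2 + 10/19 = 48/19
  8 + 19/48 = 403/48
  16 + 48/403 = 6496/403

6496/403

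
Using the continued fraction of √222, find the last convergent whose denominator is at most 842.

√222 = [14; 1, 8, 1, 28, …] (period length 4).
Convergents:
  p_0/q_0 = 14/1
  p_1/q_1 = 15/1
  p_2/q_2 = 134/9
  p_3/q_3 = 149/10
  p_4/q_4 = 4306/289
  p_5/q_5 = 4455/299
  p_6/q_6 = 39946/2681
q_5 = 299 ≤ 842 < 2681 = q_6, so the answer is 4455/299.

4455/299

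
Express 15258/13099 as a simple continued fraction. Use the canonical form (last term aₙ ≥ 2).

15258 = 1×13099 + 2159
13099 = 6×2159 + 145
2159 = 14×145 + 129
145 = 1×129 + 16
129 = 8×16 + 1
16 = 16×1 + 0  (stop)
So 15258/13099 = [1; 6, 14, 1, 8, 16].

[1; 6, 14, 1, 8, 16]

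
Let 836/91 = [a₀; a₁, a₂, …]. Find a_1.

5

836 = 9·91 + 17   →  a_0 = 9
91 = 5·17 + 6   →  a_1 = 5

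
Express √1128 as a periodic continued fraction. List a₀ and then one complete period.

a₀ = ⌊√1128⌋ = 33.
With m₀=0, d₀=1 and mₖ₊₁ = dₖaₖ − mₖ, dₖ₊₁ = (n − mₖ₊₁²)/dₖ, aₖ₊₁ = ⌊(a₀+mₖ₊₁)/dₖ₊₁⌋:
  k=1: m=33, d=39, a=1
  k=2: m=6, d=28, a=1
  k=3: m=22, d=23, a=2
  k=4: m=24, d=24, a=2
  k=5: m=24, d=23, a=2
  k=6: m=22, d=28, a=1
  k=7: m=6, d=39, a=1
  k=8: m=33, d=1, a=66
d=1 and a=2a₀=66 at k=8, so the next step gives (m, d) = (33, 39) again — its k=1 value — and the period has length 8.

[33; 1, 1, 2, 2, 2, 1, 1, 66]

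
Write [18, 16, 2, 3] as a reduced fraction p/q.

Fold from the inside: start with 3/1.
  2 + 1/3 = 7/3
  16 + 3/7 = 115/7
  18 + 7/115 = 2077/115

2077/115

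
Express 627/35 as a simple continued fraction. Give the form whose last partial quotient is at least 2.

627 = 17×35 + 32
35 = 1×32 + 3
32 = 10×3 + 2
3 = 1×2 + 1
2 = 2×1 + 0  (stop)
So 627/35 = [17; 1, 10, 1, 2].

[17; 1, 10, 1, 2]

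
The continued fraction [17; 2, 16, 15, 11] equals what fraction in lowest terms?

Using pₖ = aₖpₖ₋₁ + pₖ₋₂ and qₖ = aₖqₖ₋₁ + qₖ₋₂:
  k=0: a=17, p=17, q=1
  k=1: a=2, p=35, q=2
  k=2: a=16, p=577, q=33
  k=3: a=15, p=8690, q=497
  k=4: a=11, p=96167, q=5500

96167/5500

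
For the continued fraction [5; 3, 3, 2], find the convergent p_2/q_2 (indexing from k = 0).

Using pₖ = aₖpₖ₋₁ + pₖ₋₂, qₖ = aₖqₖ₋₁ + qₖ₋₂ (with p₋₁=1, p₋₂=0, q₋₁=0, q₋₂=1):
  k=0: a=5, p=5, q=1
  k=1: a=3, p=16, q=3
  k=2: a=3, p=53, q=10

53/10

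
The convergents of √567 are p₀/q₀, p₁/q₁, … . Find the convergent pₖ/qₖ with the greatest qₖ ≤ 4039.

√567 = [23; 1, 4, 3, 4, 1, 46, …] (period length 6).
Convergents:
  p_0/q_0 = 23/1
  p_1/q_1 = 24/1
  p_2/q_2 = 119/5
  p_3/q_3 = 381/16
  p_4/q_4 = 1643/69
  p_5/q_5 = 2024/85
  p_6/q_6 = 94747/3979
  p_7/q_7 = 96771/4064
q_6 = 3979 ≤ 4039 < 4064 = q_7, so the answer is 94747/3979.

94747/3979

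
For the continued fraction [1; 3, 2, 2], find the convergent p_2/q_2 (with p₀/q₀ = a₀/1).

Using pₖ = aₖpₖ₋₁ + pₖ₋₂, qₖ = aₖqₖ₋₁ + qₖ₋₂ (with p₋₁=1, p₋₂=0, q₋₁=0, q₋₂=1):
  k=0: a=1, p=1, q=1
  k=1: a=3, p=4, q=3
  k=2: a=2, p=9, q=7

9/7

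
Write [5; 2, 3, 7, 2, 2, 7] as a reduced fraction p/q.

10819/1992

Using pₖ = aₖpₖ₋₁ + pₖ₋₂ and qₖ = aₖqₖ₋₁ + qₖ₋₂:
  k=0: a=5, p=5, q=1
  k=1: a=2, p=11, q=2
  k=2: a=3, p=38, q=7
  k=3: a=7, p=277, q=51
  k=4: a=2, p=592, q=109
  k=5: a=2, p=1461, q=269
  k=6: a=7, p=10819, q=1992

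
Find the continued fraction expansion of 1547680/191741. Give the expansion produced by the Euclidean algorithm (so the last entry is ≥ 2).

[8; 13, 1, 16, 2, 9, 10, 4]

1547680 = 8*191741 + 13752
191741 = 13*13752 + 12965
13752 = 1*12965 + 787
12965 = 16*787 + 373
787 = 2*373 + 41
373 = 9*41 + 4
41 = 10*4 + 1
4 = 4*1 + 0  (stop)
So 1547680/191741 = [8; 13, 1, 16, 2, 9, 10, 4].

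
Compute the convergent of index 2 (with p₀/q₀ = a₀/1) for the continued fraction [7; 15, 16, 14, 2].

Using pₖ = aₖpₖ₋₁ + pₖ₋₂, qₖ = aₖqₖ₋₁ + qₖ₋₂ (with p₋₁=1, p₋₂=0, q₋₁=0, q₋₂=1):
  k=0: a=7, p=7, q=1
  k=1: a=15, p=106, q=15
  k=2: a=16, p=1703, q=241

1703/241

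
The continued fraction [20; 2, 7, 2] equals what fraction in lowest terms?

Using pₖ = aₖpₖ₋₁ + pₖ₋₂ and qₖ = aₖqₖ₋₁ + qₖ₋₂:
  k=0: a=20, p=20, q=1
  k=1: a=2, p=41, q=2
  k=2: a=7, p=307, q=15
  k=3: a=2, p=655, q=32

655/32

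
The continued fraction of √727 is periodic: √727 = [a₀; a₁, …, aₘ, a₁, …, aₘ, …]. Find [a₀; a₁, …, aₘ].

a₀ = ⌊√727⌋ = 26.
With m₀=0, d₀=1 and mₖ₊₁ = dₖaₖ − mₖ, dₖ₊₁ = (n − mₖ₊₁²)/dₖ, aₖ₊₁ = ⌊(a₀+mₖ₊₁)/dₖ₊₁⌋:
  k=1: m=26, d=51, a=1
  k=2: m=25, d=2, a=25
  k=3: m=25, d=51, a=1
  k=4: m=26, d=1, a=52
d=1 and a=2a₀=52 at k=4, so the next step gives (m, d) = (26, 51) again — its k=1 value — and the period has length 4.

[26; 1, 25, 1, 52]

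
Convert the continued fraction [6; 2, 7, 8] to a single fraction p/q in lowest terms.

Using pₖ = aₖpₖ₋₁ + pₖ₋₂ and qₖ = aₖqₖ₋₁ + qₖ₋₂:
  k=0: a=6, p=6, q=1
  k=1: a=2, p=13, q=2
  k=2: a=7, p=97, q=15
  k=3: a=8, p=789, q=122

789/122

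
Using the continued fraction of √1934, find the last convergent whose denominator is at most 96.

1935/44

√1934 = [43; 1, 42, 1, 86, …] (period length 4).
Convergents:
  p_0/q_0 = 43/1
  p_1/q_1 = 44/1
  p_2/q_2 = 1891/43
  p_3/q_3 = 1935/44
  p_4/q_4 = 168301/3827
q_3 = 44 ≤ 96 < 3827 = q_4, so the answer is 1935/44.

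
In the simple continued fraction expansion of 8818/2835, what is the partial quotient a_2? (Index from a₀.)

17

8818 = 3·2835 + 313   →  a_0 = 3
2835 = 9·313 + 18   →  a_1 = 9
313 = 17·18 + 7   →  a_2 = 17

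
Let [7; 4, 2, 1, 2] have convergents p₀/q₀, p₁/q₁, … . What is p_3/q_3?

Using pₖ = aₖpₖ₋₁ + pₖ₋₂, qₖ = aₖqₖ₋₁ + qₖ₋₂ (with p₋₁=1, p₋₂=0, q₋₁=0, q₋₂=1):
  k=0: a=7, p=7, q=1
  k=1: a=4, p=29, q=4
  k=2: a=2, p=65, q=9
  k=3: a=1, p=94, q=13

94/13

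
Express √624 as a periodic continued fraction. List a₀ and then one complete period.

a₀ = ⌊√624⌋ = 24.
With m₀=0, d₀=1 and mₖ₊₁ = dₖaₖ − mₖ, dₖ₊₁ = (n − mₖ₊₁²)/dₖ, aₖ₊₁ = ⌊(a₀+mₖ₊₁)/dₖ₊₁⌋:
  k=1: m=24, d=48, a=1
  k=2: m=24, d=1, a=48
d=1 and a=2a₀=48 at k=2, so the next step gives (m, d) = (24, 48) again — its k=1 value — and the period has length 2.

[24; 1, 48]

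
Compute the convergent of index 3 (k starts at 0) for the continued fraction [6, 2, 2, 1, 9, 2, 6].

45/7

Using pₖ = aₖpₖ₋₁ + pₖ₋₂, qₖ = aₖqₖ₋₁ + qₖ₋₂ (with p₋₁=1, p₋₂=0, q₋₁=0, q₋₂=1):
  k=0: a=6, p=6, q=1
  k=1: a=2, p=13, q=2
  k=2: a=2, p=32, q=5
  k=3: a=1, p=45, q=7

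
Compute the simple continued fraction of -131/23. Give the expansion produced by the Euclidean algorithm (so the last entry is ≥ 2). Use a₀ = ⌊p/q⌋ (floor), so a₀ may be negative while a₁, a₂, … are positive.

-131 = -6×23 + 7
23 = 3×7 + 2
7 = 3×2 + 1
2 = 2×1 + 0  (stop)
So -131/23 = [-6; 3, 3, 2].

[-6; 3, 3, 2]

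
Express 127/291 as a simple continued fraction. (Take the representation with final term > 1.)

127 = 0·291 + 127
291 = 2·127 + 37
127 = 3·37 + 16
37 = 2·16 + 5
16 = 3·5 + 1
5 = 5·1 + 0  (stop)
So 127/291 = [0; 2, 3, 2, 3, 5].

[0; 2, 3, 2, 3, 5]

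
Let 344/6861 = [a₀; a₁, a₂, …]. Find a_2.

1

344 = 0·6861 + 344   →  a_0 = 0
6861 = 19·344 + 325   →  a_1 = 19
344 = 1·325 + 19   →  a_2 = 1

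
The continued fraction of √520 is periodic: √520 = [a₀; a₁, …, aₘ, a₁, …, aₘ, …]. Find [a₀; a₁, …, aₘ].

a₀ = ⌊√520⌋ = 22.
With m₀=0, d₀=1 and mₖ₊₁ = dₖaₖ − mₖ, dₖ₊₁ = (n − mₖ₊₁²)/dₖ, aₖ₊₁ = ⌊(a₀+mₖ₊₁)/dₖ₊₁⌋:
  k=1: m=22, d=36, a=1
  k=2: m=14, d=9, a=4
  k=3: m=22, d=4, a=11
  k=4: m=22, d=9, a=4
  k=5: m=14, d=36, a=1
  k=6: m=22, d=1, a=44
d=1 and a=2a₀=44 at k=6, so the next step gives (m, d) = (22, 36) again — its k=1 value — and the period has length 6.

[22; 1, 4, 11, 4, 1, 44]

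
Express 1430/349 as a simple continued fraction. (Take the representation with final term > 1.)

[4; 10, 3, 1, 3, 2]

1430 = 4*349 + 34
349 = 10*34 + 9
34 = 3*9 + 7
9 = 1*7 + 2
7 = 3*2 + 1
2 = 2*1 + 0  (stop)
So 1430/349 = [4; 10, 3, 1, 3, 2].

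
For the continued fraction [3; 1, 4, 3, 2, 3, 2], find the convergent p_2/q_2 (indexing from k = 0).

Using pₖ = aₖpₖ₋₁ + pₖ₋₂, qₖ = aₖqₖ₋₁ + qₖ₋₂ (with p₋₁=1, p₋₂=0, q₋₁=0, q₋₂=1):
  k=0: a=3, p=3, q=1
  k=1: a=1, p=4, q=1
  k=2: a=4, p=19, q=5

19/5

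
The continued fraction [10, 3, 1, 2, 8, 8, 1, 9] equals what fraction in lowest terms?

85235/8298

Fold from the inside: start with 9/1.
  1 + 1/9 = 10/9
  8 + 9/10 = 89/10
  8 + 10/89 = 722/89
  2 + 89/722 = 1533/722
  1 + 722/1533 = 2255/1533
  3 + 1533/2255 = 8298/2255
  10 + 2255/8298 = 85235/8298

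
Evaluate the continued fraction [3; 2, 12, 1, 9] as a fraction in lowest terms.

Using pₖ = aₖpₖ₋₁ + pₖ₋₂ and qₖ = aₖqₖ₋₁ + qₖ₋₂:
  k=0: a=3, p=3, q=1
  k=1: a=2, p=7, q=2
  k=2: a=12, p=87, q=25
  k=3: a=1, p=94, q=27
  k=4: a=9, p=933, q=268

933/268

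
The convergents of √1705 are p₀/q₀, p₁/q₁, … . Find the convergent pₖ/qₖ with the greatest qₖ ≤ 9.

√1705 = [41; 3, 2, 3, 82, …] (period length 4).
Convergents:
  p_0/q_0 = 41/1
  p_1/q_1 = 124/3
  p_2/q_2 = 289/7
  p_3/q_3 = 991/24
q_2 = 7 ≤ 9 < 24 = q_3, so the answer is 289/7.

289/7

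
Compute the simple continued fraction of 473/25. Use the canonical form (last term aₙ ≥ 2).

473 = 18×25 + 23
25 = 1×23 + 2
23 = 11×2 + 1
2 = 2×1 + 0  (stop)
So 473/25 = [18; 1, 11, 2].

[18; 1, 11, 2]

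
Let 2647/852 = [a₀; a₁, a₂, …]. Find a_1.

2647 = 3·852 + 91   →  a_0 = 3
852 = 9·91 + 33   →  a_1 = 9

9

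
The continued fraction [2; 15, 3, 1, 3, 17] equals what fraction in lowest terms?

8167/3954

Fold from the inside: start with 17/1.
  3 + 1/17 = 52/17
  1 + 17/52 = 69/52
  3 + 52/69 = 259/69
  15 + 69/259 = 3954/259
  2 + 259/3954 = 8167/3954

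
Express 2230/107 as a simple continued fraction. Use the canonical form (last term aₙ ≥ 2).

2230 = 20·107 + 90
107 = 1·90 + 17
90 = 5·17 + 5
17 = 3·5 + 2
5 = 2·2 + 1
2 = 2·1 + 0  (stop)
So 2230/107 = [20; 1, 5, 3, 2, 2].

[20; 1, 5, 3, 2, 2]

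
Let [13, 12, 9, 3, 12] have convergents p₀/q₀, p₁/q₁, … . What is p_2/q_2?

Using pₖ = aₖpₖ₋₁ + pₖ₋₂, qₖ = aₖqₖ₋₁ + qₖ₋₂ (with p₋₁=1, p₋₂=0, q₋₁=0, q₋₂=1):
  k=0: a=13, p=13, q=1
  k=1: a=12, p=157, q=12
  k=2: a=9, p=1426, q=109

1426/109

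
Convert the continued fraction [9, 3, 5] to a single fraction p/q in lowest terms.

Fold from the inside: start with 5/1.
  3 + 1/5 = 16/5
  9 + 5/16 = 149/16

149/16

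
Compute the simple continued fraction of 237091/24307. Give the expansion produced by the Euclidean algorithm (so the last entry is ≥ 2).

[9; 1, 3, 15, 3, 2, 3, 16]

237091 = 9*24307 + 18328
24307 = 1*18328 + 5979
18328 = 3*5979 + 391
5979 = 15*391 + 114
391 = 3*114 + 49
114 = 2*49 + 16
49 = 3*16 + 1
16 = 16*1 + 0  (stop)
So 237091/24307 = [9; 1, 3, 15, 3, 2, 3, 16].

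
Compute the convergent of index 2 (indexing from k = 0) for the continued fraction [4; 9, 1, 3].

41/10

Using pₖ = aₖpₖ₋₁ + pₖ₋₂, qₖ = aₖqₖ₋₁ + qₖ₋₂ (with p₋₁=1, p₋₂=0, q₋₁=0, q₋₂=1):
  k=0: a=4, p=4, q=1
  k=1: a=9, p=37, q=9
  k=2: a=1, p=41, q=10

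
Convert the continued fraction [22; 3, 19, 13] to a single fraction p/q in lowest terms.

16902/757

Using pₖ = aₖpₖ₋₁ + pₖ₋₂ and qₖ = aₖqₖ₋₁ + qₖ₋₂:
  k=0: a=22, p=22, q=1
  k=1: a=3, p=67, q=3
  k=2: a=19, p=1295, q=58
  k=3: a=13, p=16902, q=757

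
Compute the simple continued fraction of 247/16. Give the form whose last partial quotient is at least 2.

[15; 2, 3, 2]

247 = 15*16 + 7
16 = 2*7 + 2
7 = 3*2 + 1
2 = 2*1 + 0  (stop)
So 247/16 = [15; 2, 3, 2].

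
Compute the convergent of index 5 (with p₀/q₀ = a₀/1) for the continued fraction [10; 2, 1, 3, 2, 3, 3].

Using pₖ = aₖpₖ₋₁ + pₖ₋₂, qₖ = aₖqₖ₋₁ + qₖ₋₂ (with p₋₁=1, p₋₂=0, q₋₁=0, q₋₂=1):
  k=0: a=10, p=10, q=1
  k=1: a=2, p=21, q=2
  k=2: a=1, p=31, q=3
  k=3: a=3, p=114, q=11
  k=4: a=2, p=259, q=25
  k=5: a=3, p=891, q=86

891/86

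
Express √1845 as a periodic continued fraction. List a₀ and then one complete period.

[42; 1, 20, 2, 20, 1, 84]

a₀ = ⌊√1845⌋ = 42.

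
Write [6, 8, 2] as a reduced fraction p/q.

Using pₖ = aₖpₖ₋₁ + pₖ₋₂ and qₖ = aₖqₖ₋₁ + qₖ₋₂:
  k=0: a=6, p=6, q=1
  k=1: a=8, p=49, q=8
  k=2: a=2, p=104, q=17

104/17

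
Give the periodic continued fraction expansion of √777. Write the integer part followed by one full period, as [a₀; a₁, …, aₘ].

a₀ = ⌊√777⌋ = 27.
With m₀=0, d₀=1 and mₖ₊₁ = dₖaₖ − mₖ, dₖ₊₁ = (n − mₖ₊₁²)/dₖ, aₖ₊₁ = ⌊(a₀+mₖ₊₁)/dₖ₊₁⌋:
  k=1: m=27, d=48, a=1
  k=2: m=21, d=7, a=6
  k=3: m=21, d=48, a=1
  k=4: m=27, d=1, a=54
d=1 and a=2a₀=54 at k=4, so the next step gives (m, d) = (27, 48) again — its k=1 value — and the period has length 4.

[27; 1, 6, 1, 54]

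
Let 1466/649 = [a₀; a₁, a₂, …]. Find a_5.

3

1466 = 2·649 + 168   →  a_0 = 2
649 = 3·168 + 145   →  a_1 = 3
168 = 1·145 + 23   →  a_2 = 1
145 = 6·23 + 7   →  a_3 = 6
23 = 3·7 + 2   →  a_4 = 3
7 = 3·2 + 1   →  a_5 = 3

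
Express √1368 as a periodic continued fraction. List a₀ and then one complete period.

a₀ = ⌊√1368⌋ = 36.
With m₀=0, d₀=1 and mₖ₊₁ = dₖaₖ − mₖ, dₖ₊₁ = (n − mₖ₊₁²)/dₖ, aₖ₊₁ = ⌊(a₀+mₖ₊₁)/dₖ₊₁⌋:
  k=1: m=36, d=72, a=1
  k=2: m=36, d=1, a=72
d=1 and a=2a₀=72 at k=2, so the next step gives (m, d) = (36, 72) again — its k=1 value — and the period has length 2.

[36; 1, 72]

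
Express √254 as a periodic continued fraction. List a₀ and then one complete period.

[15; 1, 14, 1, 30]

a₀ = ⌊√254⌋ = 15.
With m₀=0, d₀=1 and mₖ₊₁ = dₖaₖ − mₖ, dₖ₊₁ = (n − mₖ₊₁²)/dₖ, aₖ₊₁ = ⌊(a₀+mₖ₊₁)/dₖ₊₁⌋:
  k=1: m=15, d=29, a=1
  k=2: m=14, d=2, a=14
  k=3: m=14, d=29, a=1
  k=4: m=15, d=1, a=30
d=1 and a=2a₀=30 at k=4, so the next step gives (m, d) = (15, 29) again — its k=1 value — and the period has length 4.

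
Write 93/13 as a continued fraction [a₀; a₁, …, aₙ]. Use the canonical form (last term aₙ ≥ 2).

93 = 7*13 + 2
13 = 6*2 + 1
2 = 2*1 + 0  (stop)
So 93/13 = [7; 6, 2].

[7; 6, 2]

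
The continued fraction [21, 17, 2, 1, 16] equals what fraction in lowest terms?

18257/867

Fold from the inside: start with 16/1.
  1 + 1/16 = 17/16
  2 + 16/17 = 50/17
  17 + 17/50 = 867/50
  21 + 50/867 = 18257/867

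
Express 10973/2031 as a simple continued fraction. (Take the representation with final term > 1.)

[5; 2, 2, 14, 9, 3]

10973 = 5*2031 + 818
2031 = 2*818 + 395
818 = 2*395 + 28
395 = 14*28 + 3
28 = 9*3 + 1
3 = 3*1 + 0  (stop)
So 10973/2031 = [5; 2, 2, 14, 9, 3].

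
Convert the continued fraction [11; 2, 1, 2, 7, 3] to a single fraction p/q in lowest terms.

Using pₖ = aₖpₖ₋₁ + pₖ₋₂ and qₖ = aₖqₖ₋₁ + qₖ₋₂:
  k=0: a=11, p=11, q=1
  k=1: a=2, p=23, q=2
  k=2: a=1, p=34, q=3
  k=3: a=2, p=91, q=8
  k=4: a=7, p=671, q=59
  k=5: a=3, p=2104, q=185

2104/185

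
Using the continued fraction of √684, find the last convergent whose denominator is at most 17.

√684 = [26; 6, 1, 1, 12, 1, 1, 6, 52, …] (period length 8).
Convergents:
  p_0/q_0 = 26/1
  p_1/q_1 = 157/6
  p_2/q_2 = 183/7
  p_3/q_3 = 340/13
  p_4/q_4 = 4263/163
q_3 = 13 ≤ 17 < 163 = q_4, so the answer is 340/13.

340/13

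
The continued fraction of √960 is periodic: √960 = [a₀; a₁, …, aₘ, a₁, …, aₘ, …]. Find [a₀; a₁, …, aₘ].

a₀ = ⌊√960⌋ = 30.
With m₀=0, d₀=1 and mₖ₊₁ = dₖaₖ − mₖ, dₖ₊₁ = (n − mₖ₊₁²)/dₖ, aₖ₊₁ = ⌊(a₀+mₖ₊₁)/dₖ₊₁⌋:
  k=1: m=30, d=60, a=1
  k=2: m=30, d=1, a=60
d=1 and a=2a₀=60 at k=2, so the next step gives (m, d) = (30, 60) again — its k=1 value — and the period has length 2.

[30; 1, 60]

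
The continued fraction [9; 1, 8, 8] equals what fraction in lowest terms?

722/73

Using pₖ = aₖpₖ₋₁ + pₖ₋₂ and qₖ = aₖqₖ₋₁ + qₖ₋₂:
  k=0: a=9, p=9, q=1
  k=1: a=1, p=10, q=1
  k=2: a=8, p=89, q=9
  k=3: a=8, p=722, q=73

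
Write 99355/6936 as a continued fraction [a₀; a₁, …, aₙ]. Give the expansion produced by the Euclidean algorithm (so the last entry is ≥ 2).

99355 = 14×6936 + 2251
6936 = 3×2251 + 183
2251 = 12×183 + 55
183 = 3×55 + 18
55 = 3×18 + 1
18 = 18×1 + 0  (stop)
So 99355/6936 = [14; 3, 12, 3, 3, 18].

[14; 3, 12, 3, 3, 18]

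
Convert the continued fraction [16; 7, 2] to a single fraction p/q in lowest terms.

242/15

Fold from the inside: start with 2/1.
  7 + 1/2 = 15/2
  16 + 2/15 = 242/15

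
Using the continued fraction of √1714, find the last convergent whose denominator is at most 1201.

√1714 = [41; 2, 2, 82, …] (period length 3).
Convergents:
  p_0/q_0 = 41/1
  p_1/q_1 = 83/2
  p_2/q_2 = 207/5
  p_3/q_3 = 17057/412
  p_4/q_4 = 34321/829
  p_5/q_5 = 85699/2070
q_4 = 829 ≤ 1201 < 2070 = q_5, so the answer is 34321/829.

34321/829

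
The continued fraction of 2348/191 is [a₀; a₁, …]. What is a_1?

2348 = 12·191 + 56   →  a_0 = 12
191 = 3·56 + 23   →  a_1 = 3

3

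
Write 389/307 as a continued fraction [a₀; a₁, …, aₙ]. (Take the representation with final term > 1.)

389 = 1×307 + 82
307 = 3×82 + 61
82 = 1×61 + 21
61 = 2×21 + 19
21 = 1×19 + 2
19 = 9×2 + 1
2 = 2×1 + 0  (stop)
So 389/307 = [1; 3, 1, 2, 1, 9, 2].

[1; 3, 1, 2, 1, 9, 2]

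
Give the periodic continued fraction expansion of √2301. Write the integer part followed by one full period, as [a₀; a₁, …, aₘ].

[47; 1, 30, 1, 94]

a₀ = ⌊√2301⌋ = 47.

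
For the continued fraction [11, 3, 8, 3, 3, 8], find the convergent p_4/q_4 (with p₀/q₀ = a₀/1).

Using pₖ = aₖpₖ₋₁ + pₖ₋₂, qₖ = aₖqₖ₋₁ + qₖ₋₂ (with p₋₁=1, p₋₂=0, q₋₁=0, q₋₂=1):
  k=0: a=11, p=11, q=1
  k=1: a=3, p=34, q=3
  k=2: a=8, p=283, q=25
  k=3: a=3, p=883, q=78
  k=4: a=3, p=2932, q=259

2932/259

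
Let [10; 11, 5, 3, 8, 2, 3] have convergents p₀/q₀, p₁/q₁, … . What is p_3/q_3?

Using pₖ = aₖpₖ₋₁ + pₖ₋₂, qₖ = aₖqₖ₋₁ + qₖ₋₂ (with p₋₁=1, p₋₂=0, q₋₁=0, q₋₂=1):
  k=0: a=10, p=10, q=1
  k=1: a=11, p=111, q=11
  k=2: a=5, p=565, q=56
  k=3: a=3, p=1806, q=179

1806/179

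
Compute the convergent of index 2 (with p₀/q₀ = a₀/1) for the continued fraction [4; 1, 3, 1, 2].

19/4

Using pₖ = aₖpₖ₋₁ + pₖ₋₂, qₖ = aₖqₖ₋₁ + qₖ₋₂ (with p₋₁=1, p₋₂=0, q₋₁=0, q₋₂=1):
  k=0: a=4, p=4, q=1
  k=1: a=1, p=5, q=1
  k=2: a=3, p=19, q=4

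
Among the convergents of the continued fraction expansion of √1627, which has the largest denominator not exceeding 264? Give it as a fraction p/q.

√1627 = [40; 2, 1, 39, 1, 2, 80, …] (period length 6).
Convergents:
  p_0/q_0 = 40/1
  p_1/q_1 = 81/2
  p_2/q_2 = 121/3
  p_3/q_3 = 4800/119
  p_4/q_4 = 4921/122
  p_5/q_5 = 14642/363
q_4 = 122 ≤ 264 < 363 = q_5, so the answer is 4921/122.

4921/122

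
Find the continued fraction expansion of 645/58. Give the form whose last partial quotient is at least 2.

[11; 8, 3, 2]

645 = 11*58 + 7
58 = 8*7 + 2
7 = 3*2 + 1
2 = 2*1 + 0  (stop)
So 645/58 = [11; 8, 3, 2].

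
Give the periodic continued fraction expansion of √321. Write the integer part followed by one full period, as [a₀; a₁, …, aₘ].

a₀ = ⌊√321⌋ = 17.
With m₀=0, d₀=1 and mₖ₊₁ = dₖaₖ − mₖ, dₖ₊₁ = (n − mₖ₊₁²)/dₖ, aₖ₊₁ = ⌊(a₀+mₖ₊₁)/dₖ₊₁⌋:
  k=1: m=17, d=32, a=1
  k=2: m=15, d=3, a=10
  k=3: m=15, d=32, a=1
  k=4: m=17, d=1, a=34
d=1 and a=2a₀=34 at k=4, so the next step gives (m, d) = (17, 32) again — its k=1 value — and the period has length 4.

[17; 1, 10, 1, 34]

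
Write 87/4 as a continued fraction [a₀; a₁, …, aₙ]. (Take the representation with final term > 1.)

[21; 1, 3]

87 = 21·4 + 3
4 = 1·3 + 1
3 = 3·1 + 0  (stop)
So 87/4 = [21; 1, 3].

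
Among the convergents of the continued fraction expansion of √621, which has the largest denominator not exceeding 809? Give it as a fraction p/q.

√621 = [24; 1, 11, 2, 11, 1, 48, …] (period length 6).
Convergents:
  p_0/q_0 = 24/1
  p_1/q_1 = 25/1
  p_2/q_2 = 299/12
  p_3/q_3 = 623/25
  p_4/q_4 = 7152/287
  p_5/q_5 = 7775/312
  p_6/q_6 = 380352/15263
q_5 = 312 ≤ 809 < 15263 = q_6, so the answer is 7775/312.

7775/312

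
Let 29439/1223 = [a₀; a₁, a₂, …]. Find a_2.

29439 = 24·1223 + 87   →  a_0 = 24
1223 = 14·87 + 5   →  a_1 = 14
87 = 17·5 + 2   →  a_2 = 17

17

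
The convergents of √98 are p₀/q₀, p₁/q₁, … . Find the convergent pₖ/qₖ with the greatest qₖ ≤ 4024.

19601/1980

√98 = [9; 1, 8, 1, 18, …] (period length 4).
Convergents:
  p_0/q_0 = 9/1
  p_1/q_1 = 10/1
  p_2/q_2 = 89/9
  p_3/q_3 = 99/10
  p_4/q_4 = 1871/189
  p_5/q_5 = 1970/199
  p_6/q_6 = 17631/1781
  p_7/q_7 = 19601/1980
  p_8/q_8 = 370449/37421
q_7 = 1980 ≤ 4024 < 37421 = q_8, so the answer is 19601/1980.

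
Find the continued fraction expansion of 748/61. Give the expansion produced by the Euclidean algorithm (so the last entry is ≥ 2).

[12; 3, 1, 4, 3]

748 = 12*61 + 16
61 = 3*16 + 13
16 = 1*13 + 3
13 = 4*3 + 1
3 = 3*1 + 0  (stop)
So 748/61 = [12; 3, 1, 4, 3].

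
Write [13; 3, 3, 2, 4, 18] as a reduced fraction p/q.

24732/1859

Fold from the inside: start with 18/1.
  4 + 1/18 = 73/18
  2 + 18/73 = 164/73
  3 + 73/164 = 565/164
  3 + 164/565 = 1859/565
  13 + 565/1859 = 24732/1859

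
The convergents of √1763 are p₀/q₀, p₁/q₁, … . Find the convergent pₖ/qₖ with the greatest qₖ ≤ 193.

√1763 = [41; 1, 82, …] (period length 2).
Convergents:
  p_0/q_0 = 41/1
  p_1/q_1 = 42/1
  p_2/q_2 = 3485/83
  p_3/q_3 = 3527/84
  p_4/q_4 = 292699/6971
q_3 = 84 ≤ 193 < 6971 = q_4, so the answer is 3527/84.

3527/84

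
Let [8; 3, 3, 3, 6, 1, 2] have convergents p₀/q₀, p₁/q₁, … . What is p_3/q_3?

274/33

Using pₖ = aₖpₖ₋₁ + pₖ₋₂, qₖ = aₖqₖ₋₁ + qₖ₋₂ (with p₋₁=1, p₋₂=0, q₋₁=0, q₋₂=1):
  k=0: a=8, p=8, q=1
  k=1: a=3, p=25, q=3
  k=2: a=3, p=83, q=10
  k=3: a=3, p=274, q=33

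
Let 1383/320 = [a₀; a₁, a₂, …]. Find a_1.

3

1383 = 4·320 + 103   →  a_0 = 4
320 = 3·103 + 11   →  a_1 = 3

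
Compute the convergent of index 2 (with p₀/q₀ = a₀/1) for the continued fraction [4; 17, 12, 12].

Using pₖ = aₖpₖ₋₁ + pₖ₋₂, qₖ = aₖqₖ₋₁ + qₖ₋₂ (with p₋₁=1, p₋₂=0, q₋₁=0, q₋₂=1):
  k=0: a=4, p=4, q=1
  k=1: a=17, p=69, q=17
  k=2: a=12, p=832, q=205

832/205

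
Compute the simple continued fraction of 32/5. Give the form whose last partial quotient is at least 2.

[6; 2, 2]

32 = 6*5 + 2
5 = 2*2 + 1
2 = 2*1 + 0  (stop)
So 32/5 = [6; 2, 2].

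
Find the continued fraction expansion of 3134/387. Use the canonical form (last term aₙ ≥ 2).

[8; 10, 5, 2, 3]

3134 = 8×387 + 38
387 = 10×38 + 7
38 = 5×7 + 3
7 = 2×3 + 1
3 = 3×1 + 0  (stop)
So 3134/387 = [8; 10, 5, 2, 3].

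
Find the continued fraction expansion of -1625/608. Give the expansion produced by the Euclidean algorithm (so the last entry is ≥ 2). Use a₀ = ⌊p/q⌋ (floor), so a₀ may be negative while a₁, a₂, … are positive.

-1625 = -3*608 + 199
608 = 3*199 + 11
199 = 18*11 + 1
11 = 11*1 + 0  (stop)
So -1625/608 = [-3; 3, 18, 11].

[-3; 3, 18, 11]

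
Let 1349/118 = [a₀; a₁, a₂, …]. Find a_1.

1349 = 11·118 + 51   →  a_0 = 11
118 = 2·51 + 16   →  a_1 = 2

2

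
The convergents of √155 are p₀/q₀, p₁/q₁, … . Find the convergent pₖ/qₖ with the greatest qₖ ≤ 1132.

√155 = [12; 2, 4, 2, 24, …] (period length 4).
Convergents:
  p_0/q_0 = 12/1
  p_1/q_1 = 25/2
  p_2/q_2 = 112/9
  p_3/q_3 = 249/20
  p_4/q_4 = 6088/489
  p_5/q_5 = 12425/998
  p_6/q_6 = 55788/4481
q_5 = 998 ≤ 1132 < 4481 = q_6, so the answer is 12425/998.

12425/998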